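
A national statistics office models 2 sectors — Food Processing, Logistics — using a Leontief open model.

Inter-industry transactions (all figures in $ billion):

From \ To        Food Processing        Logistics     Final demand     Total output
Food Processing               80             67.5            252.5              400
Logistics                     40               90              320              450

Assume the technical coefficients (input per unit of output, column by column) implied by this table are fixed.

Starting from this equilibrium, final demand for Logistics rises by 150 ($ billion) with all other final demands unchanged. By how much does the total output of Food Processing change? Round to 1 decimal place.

Δx_1 = 36.0

Technical coefficients a_ij = z_ij / X_j:
  a_11 = 80/400 = 0.20, a_21 = 40/400 = 0.10
  a_12 = 67.5/450 = 0.15, a_22 = 90/450 = 0.20
I − A =
  [   0.80    -0.15]
  [  -0.10     0.80]
det(I−A) = (0.80)(0.80) − (-0.15)(-0.10) = 0.6250
adj(I−A) = [[0.80, 0.15], [0.10, 0.80]]
(I − A)⁻¹ = adj(I−A) / det(I−A) ≈
  [   1.2800     0.2400]
  [   0.1600     1.2800]
Δx = (I − A)⁻¹ Δd with Δd having +150 in the Logistics component and 0 elsewhere.
So Δx_1 = L_12 · (+150), where L_12 = adj(I−A)_12 / det(I−A) = 0.15 / 0.6250.
Δx_1 = 0.15 × (+150) / 0.6250 = 22.50 / 0.6250 = 36.0.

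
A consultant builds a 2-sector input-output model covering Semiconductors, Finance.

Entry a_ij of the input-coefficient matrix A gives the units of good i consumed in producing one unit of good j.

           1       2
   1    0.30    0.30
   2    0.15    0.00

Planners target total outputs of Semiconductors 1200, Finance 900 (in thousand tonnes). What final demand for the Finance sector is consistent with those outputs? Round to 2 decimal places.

I − A =
  [   0.70    -0.30]
  [  -0.15     1.00]
d = (I − A) x:
  d_1 = (+0.70)·1200 + (-0.30)·900 = 570.00
  d_2 = (-0.15)·1200 + (+1.00)·900 = 720.00

d_2 = 720.00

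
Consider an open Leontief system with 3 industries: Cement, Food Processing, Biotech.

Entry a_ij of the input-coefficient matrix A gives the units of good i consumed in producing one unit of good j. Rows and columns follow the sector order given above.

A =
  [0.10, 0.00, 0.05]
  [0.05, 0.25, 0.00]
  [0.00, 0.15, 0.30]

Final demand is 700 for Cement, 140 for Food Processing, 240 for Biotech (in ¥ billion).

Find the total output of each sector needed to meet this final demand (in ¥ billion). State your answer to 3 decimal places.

x_C = 799.682, x_F = 239.979, x_B = 394.281

I − A =
  [   0.90     0.00    -0.05]
  [  -0.05     0.75     0.00]
  [   0.00    -0.15     0.70]
Cofactors of I−A, C_ij = (−1)^(i+j)·(minor ij) (rows/columns in the sector order above):
  C_11 = (0.75)(0.70) − (0.00)(-0.15) = 0.5250
  C_12 = −[(-0.05)(0.70) − (0.00)(0.00)] = 0.0350
  C_13 = (-0.05)(-0.15) − (0.75)(0.00) = 0.0075
  C_21 = −[(0.00)(0.70) − (-0.05)(-0.15)] = 0.0075
  C_22 = (0.90)(0.70) − (-0.05)(0.00) = 0.6300
  C_23 = −[(0.90)(-0.15) − (0.00)(0.00)] = 0.1350
  C_31 = (0.00)(0.00) − (-0.05)(0.75) = 0.0375
  C_32 = −[(0.90)(0.00) − (-0.05)(-0.05)] = 0.0025
  C_33 = (0.90)(0.75) − (0.00)(-0.05) = 0.6750
det(I−A) = Σ_j (I−A)_1j·C_1j = (0.90)(0.5250) + (0.00)(0.0350) + (-0.05)(0.0075) = 0.472125
adj(I−A) = Cᵀ =
  [ 0.5250   0.0075   0.0375]
  [ 0.0350   0.6300   0.0025]
  [ 0.0075   0.1350   0.6750]
(I − A)⁻¹ = adj(I−A) / det(I−A) ≈
  [   1.1120     0.0159     0.0794]
  [   0.0741     1.3344     0.0053]
  [   0.0159     0.2859     1.4297]
x = (I − A)⁻¹ d = adj(I−A)·d / det(I−A), with det(I−A) = 0.472125:
  x_C = (0.5250·700 + 0.0075·140 + 0.0375·240) / 0.472125 = 377.55 / 0.472125 ≈ 799.682
  x_F = (0.0350·700 + 0.6300·140 + 0.0025·240) / 0.472125 = 113.30 / 0.472125 ≈ 239.979
  x_B = (0.0075·700 + 0.1350·140 + 0.6750·240) / 0.472125 = 186.15 / 0.472125 ≈ 394.281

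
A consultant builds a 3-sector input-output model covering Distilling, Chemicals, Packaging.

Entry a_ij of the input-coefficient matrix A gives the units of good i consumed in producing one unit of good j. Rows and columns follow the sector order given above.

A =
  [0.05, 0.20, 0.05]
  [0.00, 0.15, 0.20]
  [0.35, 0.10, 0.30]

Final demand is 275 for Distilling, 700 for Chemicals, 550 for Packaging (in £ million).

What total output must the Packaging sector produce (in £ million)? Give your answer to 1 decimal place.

I − A =
  [   0.95    -0.20    -0.05]
  [   0.00     0.85    -0.20]
  [  -0.35    -0.10     0.70]
Cofactors of I−A, C_ij = (−1)^(i+j)·(minor ij) (rows/columns in the sector order above):
  C_11 = (0.85)(0.70) − (-0.20)(-0.10) = 0.5750
  C_12 = −[(0.00)(0.70) − (-0.20)(-0.35)] = 0.0700
  C_13 = (0.00)(-0.10) − (0.85)(-0.35) = 0.2975
  C_21 = −[(-0.20)(0.70) − (-0.05)(-0.10)] = 0.1450
  C_22 = (0.95)(0.70) − (-0.05)(-0.35) = 0.6475
  C_23 = −[(0.95)(-0.10) − (-0.20)(-0.35)] = 0.1650
  C_31 = (-0.20)(-0.20) − (-0.05)(0.85) = 0.0825
  C_32 = −[(0.95)(-0.20) − (-0.05)(0.00)] = 0.1900
  C_33 = (0.95)(0.85) − (-0.20)(0.00) = 0.8075
det(I−A) = Σ_j (I−A)_1j·C_1j = (0.95)(0.5750) + (-0.20)(0.0700) + (-0.05)(0.2975) = 0.517375
adj(I−A) = Cᵀ =
  [ 0.5750   0.1450   0.0825]
  [ 0.0700   0.6475   0.1900]
  [ 0.2975   0.1650   0.8075]
(I − A)⁻¹ = adj(I−A) / det(I−A) ≈
  [   1.1114     0.2803     0.1595]
  [   0.1353     1.2515     0.3672]
  [   0.5750     0.3189     1.5608]
x = (I − A)⁻¹ d = adj(I−A)·d / det(I−A), with det(I−A) = 0.517375:
  x_D = (0.5750·275 + 0.1450·700 + 0.0825·550) / 0.517375 = 305.00 / 0.517375 ≈ 589.5
  x_C = (0.0700·275 + 0.6475·700 + 0.1900·550) / 0.517375 = 577.00 / 0.517375 ≈ 1115.2
  x_P = (0.2975·275 + 0.1650·700 + 0.8075·550) / 0.517375 = 641.4375 / 0.517375 ≈ 1239.8

x_P = 1239.8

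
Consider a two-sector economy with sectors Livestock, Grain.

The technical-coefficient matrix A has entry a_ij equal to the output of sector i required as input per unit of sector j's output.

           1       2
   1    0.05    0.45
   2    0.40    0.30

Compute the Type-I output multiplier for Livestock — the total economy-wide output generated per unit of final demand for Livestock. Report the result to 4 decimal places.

I − A =
  [   0.95    -0.45]
  [  -0.40     0.70]
det(I−A) = (0.95)(0.70) − (-0.45)(-0.40) = 0.4850
adj(I−A) = [[0.70, 0.45], [0.40, 0.95]]
(I − A)⁻¹ = adj(I−A) / det(I−A) ≈
  [   1.44330     0.92784]
  [   0.82474     1.95876]
The output multiplier for sector j is the column-j sum of the Leontief inverse (I − A)⁻¹ = adj(I−A) / det(I−A).
Column 1 of adj(I−A): (0.70, 0.40); det(I−A) = 0.4850.
m_1 = (0.70 + 0.40) / 0.4850 = 1.10 / 0.4850 ≈ 2.2680.

m_1 = 2.2680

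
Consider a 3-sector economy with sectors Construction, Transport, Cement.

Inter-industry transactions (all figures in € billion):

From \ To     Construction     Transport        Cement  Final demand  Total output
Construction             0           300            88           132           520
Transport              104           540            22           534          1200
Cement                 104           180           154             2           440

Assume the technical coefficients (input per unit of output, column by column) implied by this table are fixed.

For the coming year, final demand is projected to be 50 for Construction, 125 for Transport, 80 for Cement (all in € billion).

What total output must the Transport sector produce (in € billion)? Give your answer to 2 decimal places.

x_2 = 315.16

Technical coefficients a_ij = z_ij / X_j:
  a_11 = 0/520 = 0.00, a_21 = 104/520 = 0.20, a_31 = 104/520 = 0.20
  a_12 = 300/1200 = 0.25, a_22 = 540/1200 = 0.45, a_32 = 180/1200 = 0.15
  a_13 = 88/440 = 0.20, a_23 = 22/440 = 0.05, a_33 = 154/440 = 0.35
I − A =
  [   1.00    -0.25    -0.20]
  [  -0.20     0.55    -0.05]
  [  -0.20    -0.15     0.65]
Cofactors of I−A, C_ij = (−1)^(i+j)·(minor ij) (rows/columns in the sector order above):
  C_11 = (0.55)(0.65) − (-0.05)(-0.15) = 0.3500
  C_12 = −[(-0.20)(0.65) − (-0.05)(-0.20)] = 0.1400
  C_13 = (-0.20)(-0.15) − (0.55)(-0.20) = 0.1400
  C_21 = −[(-0.25)(0.65) − (-0.20)(-0.15)] = 0.1925
  C_22 = (1.00)(0.65) − (-0.20)(-0.20) = 0.6100
  C_23 = −[(1.00)(-0.15) − (-0.25)(-0.20)] = 0.2000
  C_31 = (-0.25)(-0.05) − (-0.20)(0.55) = 0.1225
  C_32 = −[(1.00)(-0.05) − (-0.20)(-0.20)] = 0.0900
  C_33 = (1.00)(0.55) − (-0.25)(-0.20) = 0.5000
det(I−A) = Σ_j (I−A)_1j·C_1j = (1.00)(0.3500) + (-0.25)(0.1400) + (-0.20)(0.1400) = 0.2870
adj(I−A) = Cᵀ =
  [ 0.3500   0.1925   0.1225]
  [ 0.1400   0.6100   0.0900]
  [ 0.1400   0.2000   0.5000]
(I − A)⁻¹ = adj(I−A) / det(I−A) ≈
  [   1.2195     0.6707     0.4268]
  [   0.4878     2.1254     0.3136]
  [   0.4878     0.6969     1.7422]
x = (I − A)⁻¹ d = adj(I−A)·d / det(I−A), with det(I−A) = 0.2870:
  x_1 = (0.3500·50 + 0.1925·125 + 0.1225·80) / 0.2870 = 51.3625 / 0.2870 ≈ 178.96
  x_2 = (0.1400·50 + 0.6100·125 + 0.0900·80) / 0.2870 = 90.45 / 0.2870 ≈ 315.16
  x_3 = (0.1400·50 + 0.2000·125 + 0.5000·80) / 0.2870 = 72.00 / 0.2870 ≈ 250.87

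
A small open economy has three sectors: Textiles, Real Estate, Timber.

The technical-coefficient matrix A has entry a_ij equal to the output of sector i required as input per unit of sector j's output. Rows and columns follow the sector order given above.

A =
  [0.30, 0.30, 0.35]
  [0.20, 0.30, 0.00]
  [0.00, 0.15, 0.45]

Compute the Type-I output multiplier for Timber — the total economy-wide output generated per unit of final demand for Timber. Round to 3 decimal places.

I − A =
  [   0.70    -0.30    -0.35]
  [  -0.20     0.70     0.00]
  [   0.00    -0.15     0.55]
Cofactors of I−A, C_ij = (−1)^(i+j)·(minor ij) (rows/columns in the sector order above):
  C_11 = (0.70)(0.55) − (0.00)(-0.15) = 0.3850
  C_12 = −[(-0.20)(0.55) − (0.00)(0.00)] = 0.1100
  C_13 = (-0.20)(-0.15) − (0.70)(0.00) = 0.0300
  C_21 = −[(-0.30)(0.55) − (-0.35)(-0.15)] = 0.2175
  C_22 = (0.70)(0.55) − (-0.35)(0.00) = 0.3850
  C_23 = −[(0.70)(-0.15) − (-0.30)(0.00)] = 0.1050
  C_31 = (-0.30)(0.00) − (-0.35)(0.70) = 0.2450
  C_32 = −[(0.70)(0.00) − (-0.35)(-0.20)] = 0.0700
  C_33 = (0.70)(0.70) − (-0.30)(-0.20) = 0.4300
det(I−A) = Σ_j (I−A)_1j·C_1j = (0.70)(0.3850) + (-0.30)(0.1100) + (-0.35)(0.0300) = 0.2260
adj(I−A) = Cᵀ =
  [ 0.3850   0.2175   0.2450]
  [ 0.1100   0.3850   0.0700]
  [ 0.0300   0.1050   0.4300]
(I − A)⁻¹ = adj(I−A) / det(I−A) ≈
  [   1.7035     0.9624     1.0841]
  [   0.4867     1.7035     0.3097]
  [   0.1327     0.4646     1.9027]
The output multiplier for sector j is the column-j sum of the Leontief inverse (I − A)⁻¹ = adj(I−A) / det(I−A).
Column 3 of adj(I−A): (0.2450, 0.0700, 0.4300); det(I−A) = 0.2260.
m_3 = (0.2450 + 0.0700 + 0.4300) / 0.2260 = 0.745 / 0.2260 ≈ 3.296.

m_3 = 3.296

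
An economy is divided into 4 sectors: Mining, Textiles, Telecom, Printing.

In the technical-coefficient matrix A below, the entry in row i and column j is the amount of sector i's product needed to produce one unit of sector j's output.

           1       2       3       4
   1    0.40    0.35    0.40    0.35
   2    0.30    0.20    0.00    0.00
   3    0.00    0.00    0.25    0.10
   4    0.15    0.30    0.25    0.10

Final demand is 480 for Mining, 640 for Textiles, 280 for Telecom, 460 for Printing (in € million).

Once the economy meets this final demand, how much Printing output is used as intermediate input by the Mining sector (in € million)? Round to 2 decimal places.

I − A =
  [   0.60    -0.35    -0.40    -0.35]
  [  -0.30     0.80     0.00     0.00]
  [   0.00     0.00     0.75    -0.10]
  [  -0.15    -0.30    -0.25     0.90]
Compute the cofactors C_ij = (−1)^(i+j)·(3×3 minor ij) of I−A; the adjugate is their transpose:
adj(I−A) = Cᵀ =
  [ 0.520000   0.318250   0.358000   0.242000]
  [ 0.195000   0.344625   0.134250   0.090750]
  [ 0.021000   0.023250   0.264000   0.037500]
  [ 0.157500   0.174375   0.177750   0.281250]
det(I−A) = Σ_j (I−A)_1j·C_1j = (0.60)(0.520000) + (-0.35)(0.195000) + (-0.40)(0.021000) + (-0.35)(0.157500) = 0.180225
(I − A)⁻¹ = adj(I−A) / det(I−A) ≈
  [   2.8853     1.7658     1.9864     1.3428]
  [   1.0820     1.9122     0.7449     0.5035]
  [   0.1165     0.1290     1.4648     0.2081]
  [   0.8739     0.9675     0.9863     1.5605]
First solve x = (I − A)⁻¹ d = adj(I−A)·d / det(I−A); in particular x_1 = (0.520000·480 + 0.318250·640 + 0.358000·280 + 0.242000·460) / 0.180225 = 664.84 / 0.180225 ≈ 3688.9444.
Intermediate flow from 4 to 1: z_41 = a_41 · x_1 = 0.15 × 664.84 / 0.180225 = 99.726 / 0.180225 ≈ 553.34.

z_41 = 553.34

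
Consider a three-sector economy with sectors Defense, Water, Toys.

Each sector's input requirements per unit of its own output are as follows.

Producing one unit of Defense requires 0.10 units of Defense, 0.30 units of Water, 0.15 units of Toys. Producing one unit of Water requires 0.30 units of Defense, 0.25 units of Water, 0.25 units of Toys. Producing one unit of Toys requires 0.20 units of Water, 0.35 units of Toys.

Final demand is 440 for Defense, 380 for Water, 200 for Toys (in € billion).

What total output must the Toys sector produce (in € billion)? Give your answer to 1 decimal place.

x_T = 926.0

I − A =
  [   0.90    -0.30     0.00]
  [  -0.30     0.75    -0.20]
  [  -0.15    -0.25     0.65]
Cofactors of I−A, C_ij = (−1)^(i+j)·(minor ij) (rows/columns in the sector order above):
  C_11 = (0.75)(0.65) − (-0.20)(-0.25) = 0.4375
  C_12 = −[(-0.30)(0.65) − (-0.20)(-0.15)] = 0.2250
  C_13 = (-0.30)(-0.25) − (0.75)(-0.15) = 0.1875
  C_21 = −[(-0.30)(0.65) − (0.00)(-0.25)] = 0.1950
  C_22 = (0.90)(0.65) − (0.00)(-0.15) = 0.5850
  C_23 = −[(0.90)(-0.25) − (-0.30)(-0.15)] = 0.2700
  C_31 = (-0.30)(-0.20) − (0.00)(0.75) = 0.0600
  C_32 = −[(0.90)(-0.20) − (0.00)(-0.30)] = 0.1800
  C_33 = (0.90)(0.75) − (-0.30)(-0.30) = 0.5850
det(I−A) = Σ_j (I−A)_1j·C_1j = (0.90)(0.4375) + (-0.30)(0.2250) + (0.00)(0.1875) = 0.32625
adj(I−A) = Cᵀ =
  [ 0.4375   0.1950   0.0600]
  [ 0.2250   0.5850   0.1800]
  [ 0.1875   0.2700   0.5850]
(I − A)⁻¹ = adj(I−A) / det(I−A) ≈
  [   1.3410     0.5977     0.1839]
  [   0.6897     1.7931     0.5517]
  [   0.5747     0.8276     1.7931]
x = (I − A)⁻¹ d = adj(I−A)·d / det(I−A), with det(I−A) = 0.32625:
  x_D = (0.4375·440 + 0.1950·380 + 0.0600·200) / 0.32625 = 278.60 / 0.32625 ≈ 853.9
  x_W = (0.2250·440 + 0.5850·380 + 0.1800·200) / 0.32625 = 357.30 / 0.32625 ≈ 1095.2
  x_T = (0.1875·440 + 0.2700·380 + 0.5850·200) / 0.32625 = 302.10 / 0.32625 ≈ 926.0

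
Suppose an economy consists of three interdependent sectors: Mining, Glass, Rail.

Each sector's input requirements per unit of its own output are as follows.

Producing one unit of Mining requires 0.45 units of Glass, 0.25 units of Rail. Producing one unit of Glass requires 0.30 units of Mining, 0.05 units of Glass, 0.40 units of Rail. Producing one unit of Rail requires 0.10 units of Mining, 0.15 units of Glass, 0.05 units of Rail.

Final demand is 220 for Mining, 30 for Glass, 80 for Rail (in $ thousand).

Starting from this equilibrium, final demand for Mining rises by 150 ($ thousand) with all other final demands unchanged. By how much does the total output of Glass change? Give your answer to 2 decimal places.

Δx_G = 105.48

I − A =
  [   1.00    -0.30    -0.10]
  [  -0.45     0.95    -0.15]
  [  -0.25    -0.40     0.95]
Cofactors of I−A, C_ij = (−1)^(i+j)·(minor ij) (rows/columns in the sector order above):
  C_11 = (0.95)(0.95) − (-0.15)(-0.40) = 0.8425
  C_12 = −[(-0.45)(0.95) − (-0.15)(-0.25)] = 0.4650
  C_13 = (-0.45)(-0.40) − (0.95)(-0.25) = 0.4175
  C_21 = −[(-0.30)(0.95) − (-0.10)(-0.40)] = 0.3250
  C_22 = (1.00)(0.95) − (-0.10)(-0.25) = 0.9250
  C_23 = −[(1.00)(-0.40) − (-0.30)(-0.25)] = 0.4750
  C_31 = (-0.30)(-0.15) − (-0.10)(0.95) = 0.1400
  C_32 = −[(1.00)(-0.15) − (-0.10)(-0.45)] = 0.1950
  C_33 = (1.00)(0.95) − (-0.30)(-0.45) = 0.8150
det(I−A) = Σ_j (I−A)_1j·C_1j = (1.00)(0.8425) + (-0.30)(0.4650) + (-0.10)(0.4175) = 0.66125
adj(I−A) = Cᵀ =
  [ 0.8425   0.3250   0.1400]
  [ 0.4650   0.9250   0.1950]
  [ 0.4175   0.4750   0.8150]
(I − A)⁻¹ = adj(I−A) / det(I−A) ≈
  [   1.2741     0.4915     0.2117]
  [   0.7032     1.3989     0.2949]
  [   0.6314     0.7183     1.2325]
Δx = (I − A)⁻¹ Δd with Δd having +150 in the Mining component and 0 elsewhere.
So Δx_G = L_GM · (+150), where L_GM = adj(I−A)_GM / det(I−A) = 0.4650 / 0.66125.
Δx_G = 0.4650 × (+150) / 0.66125 = 69.75 / 0.66125 ≈ 105.48.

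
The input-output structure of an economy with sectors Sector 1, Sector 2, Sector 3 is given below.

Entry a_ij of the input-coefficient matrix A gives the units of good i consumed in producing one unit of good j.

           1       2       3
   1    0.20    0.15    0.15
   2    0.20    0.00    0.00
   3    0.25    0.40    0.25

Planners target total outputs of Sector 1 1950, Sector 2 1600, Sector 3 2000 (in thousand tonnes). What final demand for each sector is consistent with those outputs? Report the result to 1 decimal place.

I − A =
  [   0.80    -0.15    -0.15]
  [  -0.20     1.00     0.00]
  [  -0.25    -0.40     0.75]
d = (I − A) x:
  d_1 = (+0.80)·1950 + (-0.15)·1600 + (-0.15)·2000 = 1020.0
  d_2 = (-0.20)·1950 + (+1.00)·1600 + (+0.00)·2000 = 1210.0
  d_3 = (-0.25)·1950 + (-0.40)·1600 + (+0.75)·2000 = 372.5

d_1 = 1020.0, d_2 = 1210.0, d_3 = 372.5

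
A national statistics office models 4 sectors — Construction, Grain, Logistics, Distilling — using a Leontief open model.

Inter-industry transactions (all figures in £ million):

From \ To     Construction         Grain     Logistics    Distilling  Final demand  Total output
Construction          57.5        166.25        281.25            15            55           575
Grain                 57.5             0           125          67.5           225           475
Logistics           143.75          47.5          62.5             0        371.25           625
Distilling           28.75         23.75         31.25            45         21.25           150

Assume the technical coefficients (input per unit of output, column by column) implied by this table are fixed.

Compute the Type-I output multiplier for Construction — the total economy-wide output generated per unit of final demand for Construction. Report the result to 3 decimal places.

Technical coefficients a_ij = z_ij / X_j:
  a_11 = 57.5/575 = 0.10, a_21 = 57.5/575 = 0.10, a_31 = 143.75/575 = 0.25, a_41 = 28.75/575 = 0.05
  a_12 = 166.25/475 = 0.35, a_22 = 0/475 = 0.00, a_32 = 47.5/475 = 0.10, a_42 = 23.75/475 = 0.05
  a_13 = 281.25/625 = 0.45, a_23 = 125/625 = 0.20, a_33 = 62.5/625 = 0.10, a_43 = 31.25/625 = 0.05
  a_14 = 15/150 = 0.10, a_24 = 67.5/150 = 0.45, a_34 = 0/150 = 0.00, a_44 = 45/150 = 0.30
I − A =
  [   0.90    -0.35    -0.45    -0.10]
  [  -0.10     1.00    -0.20    -0.45]
  [  -0.25    -0.10     0.90     0.00]
  [  -0.05    -0.05    -0.05     0.70]
Compute the cofactors C_ij = (−1)^(i+j)·(3×3 minor ij) of I−A; the adjugate is their transpose:
adj(I−A) = Cᵀ =
  [ 0.593500   0.257000   0.367750   0.250000]
  [ 0.123875   0.482500   0.187375   0.327875]
  [ 0.178625   0.125000   0.571875   0.105875]
  [ 0.064000   0.061750   0.080500   0.626000]
det(I−A) = Σ_j (I−A)_1j·C_1j = (0.90)(0.593500) + (-0.35)(0.123875) + (-0.45)(0.178625) + (-0.10)(0.064000) = 0.4040125
(I − A)⁻¹ = adj(I−A) / det(I−A) ≈
  [   1.4690     0.6361     0.9102     0.6188]
  [   0.3066     1.1943     0.4638     0.8115]
  [   0.4421     0.3094     1.4155     0.2621]
  [   0.1584     0.1528     0.1993     1.5495]
The output multiplier for sector j is the column-j sum of the Leontief inverse (I − A)⁻¹ = adj(I−A) / det(I−A).
Column 1 of adj(I−A): (0.593500, 0.123875, 0.178625, 0.064000); det(I−A) = 0.4040125.
m_1 = (0.593500 + 0.123875 + 0.178625 + 0.064000) / 0.4040125 = 0.96 / 0.4040125 ≈ 2.376.

m_1 = 2.376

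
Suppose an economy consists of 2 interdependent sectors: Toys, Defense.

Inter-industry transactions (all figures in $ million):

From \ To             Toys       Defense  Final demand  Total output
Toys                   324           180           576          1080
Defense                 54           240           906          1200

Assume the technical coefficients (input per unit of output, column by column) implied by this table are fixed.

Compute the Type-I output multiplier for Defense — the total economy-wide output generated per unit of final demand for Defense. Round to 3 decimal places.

m_D = 1.538

Technical coefficients a_ij = z_ij / X_j:
  a_TT = 324/1080 = 0.30, a_DT = 54/1080 = 0.05
  a_TD = 180/1200 = 0.15, a_DD = 240/1200 = 0.20
I − A =
  [   0.70    -0.15]
  [  -0.05     0.80]
det(I−A) = (0.70)(0.80) − (-0.15)(-0.05) = 0.5525
adj(I−A) = [[0.80, 0.15], [0.05, 0.70]]
(I − A)⁻¹ = adj(I−A) / det(I−A) ≈
  [   1.4480     0.2715]
  [   0.0905     1.2670]
The output multiplier for sector j is the column-j sum of the Leontief inverse (I − A)⁻¹ = adj(I−A) / det(I−A).
Column D of adj(I−A): (0.15, 0.70); det(I−A) = 0.5525.
m_D = (0.15 + 0.70) / 0.5525 = 0.85 / 0.5525 ≈ 1.538.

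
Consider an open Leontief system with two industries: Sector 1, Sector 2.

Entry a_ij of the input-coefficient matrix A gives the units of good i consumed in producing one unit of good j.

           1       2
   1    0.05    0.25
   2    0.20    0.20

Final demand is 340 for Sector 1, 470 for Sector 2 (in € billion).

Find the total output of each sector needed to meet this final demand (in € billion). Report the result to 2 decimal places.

x_1 = 548.59, x_2 = 724.65

I − A =
  [   0.95    -0.25]
  [  -0.20     0.80]
det(I−A) = (0.95)(0.80) − (-0.25)(-0.20) = 0.7100
adj(I−A) = [[0.80, 0.25], [0.20, 0.95]]
(I − A)⁻¹ = adj(I−A) / det(I−A) ≈
  [   1.1268     0.3521]
  [   0.2817     1.3380]
x = (I − A)⁻¹ d = adj(I−A)·d / det(I−A), with det(I−A) = 0.7100:
  x_1 = (0.80·340 + 0.25·470) / 0.7100 = 389.50 / 0.7100 ≈ 548.59
  x_2 = (0.20·340 + 0.95·470) / 0.7100 = 514.50 / 0.7100 ≈ 724.65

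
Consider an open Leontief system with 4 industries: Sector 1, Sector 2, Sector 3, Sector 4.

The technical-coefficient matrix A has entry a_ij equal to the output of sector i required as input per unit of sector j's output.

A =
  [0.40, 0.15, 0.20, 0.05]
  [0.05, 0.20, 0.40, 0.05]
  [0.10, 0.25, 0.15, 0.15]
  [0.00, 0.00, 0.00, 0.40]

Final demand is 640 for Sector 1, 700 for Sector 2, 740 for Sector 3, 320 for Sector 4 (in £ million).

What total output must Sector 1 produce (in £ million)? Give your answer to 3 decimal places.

I − A =
  [   0.60    -0.15    -0.20    -0.05]
  [  -0.05     0.80    -0.40    -0.05]
  [  -0.10    -0.25     0.85    -0.15]
  [   0.00     0.00     0.00     0.60]
Compute the cofactors C_ij = (−1)^(i+j)·(3×3 minor ij) of I−A; the adjugate is their transpose:
adj(I−A) = Cᵀ =
  [ 0.348000   0.106500   0.132000   0.070875]
  [ 0.049500   0.294000   0.150000   0.066125]
  [ 0.055500   0.099000   0.283500   0.083750]
  [ 0.000000   0.000000   0.000000   0.317125]
det(I−A) = Σ_j (I−A)_1j·C_1j = (0.60)(0.348000) + (-0.15)(0.049500) + (-0.20)(0.055500) + (-0.05)(0.000000) = 0.190275
(I − A)⁻¹ = adj(I−A) / det(I−A) ≈
  [   1.8289     0.5597     0.6937     0.3725]
  [   0.2601     1.5451     0.7883     0.3475]
  [   0.2917     0.5203     1.4899     0.4402]
  [   0.0000     0.0000     0.0000     1.6667]
x = (I − A)⁻¹ d = adj(I−A)·d / det(I−A), with det(I−A) = 0.190275:
  x_1 = (0.348000·640 + 0.106500·700 + 0.132000·740 + 0.070875·320) / 0.190275 = 417.63 / 0.190275 ≈ 2194.876
  x_2 = (0.049500·640 + 0.294000·700 + 0.150000·740 + 0.066125·320) / 0.190275 = 369.64 / 0.190275 ≈ 1942.662
  x_3 = (0.055500·640 + 0.099000·700 + 0.283500·740 + 0.083750·320) / 0.190275 = 341.41 / 0.190275 ≈ 1794.298
  x_4 = (0.000000·640 + 0.000000·700 + 0.000000·740 + 0.317125·320) / 0.190275 = 101.48 / 0.190275 ≈ 533.333

x_1 = 2194.876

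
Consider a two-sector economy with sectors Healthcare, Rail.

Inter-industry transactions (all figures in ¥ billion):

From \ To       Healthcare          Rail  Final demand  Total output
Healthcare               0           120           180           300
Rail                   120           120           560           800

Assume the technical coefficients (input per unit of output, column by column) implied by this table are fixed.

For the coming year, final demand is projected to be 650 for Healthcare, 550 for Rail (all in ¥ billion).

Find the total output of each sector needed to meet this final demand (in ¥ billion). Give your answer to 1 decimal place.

Technical coefficients a_ij = z_ij / X_j:
  a_HH = 0/300 = 0.00, a_RH = 120/300 = 0.40
  a_HR = 120/800 = 0.15, a_RR = 120/800 = 0.15
I − A =
  [   1.00    -0.15]
  [  -0.40     0.85]
det(I−A) = (1.00)(0.85) − (-0.15)(-0.40) = 0.7900
adj(I−A) = [[0.85, 0.15], [0.40, 1.00]]
(I − A)⁻¹ = adj(I−A) / det(I−A) ≈
  [   1.0759     0.1899]
  [   0.5063     1.2658]
x = (I − A)⁻¹ d = adj(I−A)·d / det(I−A), with det(I−A) = 0.7900:
  x_H = (0.85·650 + 0.15·550) / 0.7900 = 635.00 / 0.7900 ≈ 803.8
  x_R = (0.40·650 + 1.00·550) / 0.7900 = 810.00 / 0.7900 ≈ 1025.3

x_H = 803.8, x_R = 1025.3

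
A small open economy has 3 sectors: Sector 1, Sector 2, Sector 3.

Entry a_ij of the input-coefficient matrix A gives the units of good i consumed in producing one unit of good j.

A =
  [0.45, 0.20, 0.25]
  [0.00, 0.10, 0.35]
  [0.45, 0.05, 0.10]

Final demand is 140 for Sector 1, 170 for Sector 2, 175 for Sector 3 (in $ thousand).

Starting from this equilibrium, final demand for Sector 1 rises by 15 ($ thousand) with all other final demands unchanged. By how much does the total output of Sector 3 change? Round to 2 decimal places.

I − A =
  [   0.55    -0.20    -0.25]
  [   0.00     0.90    -0.35]
  [  -0.45    -0.05     0.90]
Cofactors of I−A, C_ij = (−1)^(i+j)·(minor ij) (rows/columns in the sector order above):
  C_11 = (0.90)(0.90) − (-0.35)(-0.05) = 0.7925
  C_12 = −[(0.00)(0.90) − (-0.35)(-0.45)] = 0.1575
  C_13 = (0.00)(-0.05) − (0.90)(-0.45) = 0.4050
  C_21 = −[(-0.20)(0.90) − (-0.25)(-0.05)] = 0.1925
  C_22 = (0.55)(0.90) − (-0.25)(-0.45) = 0.3825
  C_23 = −[(0.55)(-0.05) − (-0.20)(-0.45)] = 0.1175
  C_31 = (-0.20)(-0.35) − (-0.25)(0.90) = 0.2950
  C_32 = −[(0.55)(-0.35) − (-0.25)(0.00)] = 0.1925
  C_33 = (0.55)(0.90) − (-0.20)(0.00) = 0.4950
det(I−A) = Σ_j (I−A)_1j·C_1j = (0.55)(0.7925) + (-0.20)(0.1575) + (-0.25)(0.4050) = 0.303125
adj(I−A) = Cᵀ =
  [ 0.7925   0.1925   0.2950]
  [ 0.1575   0.3825   0.1925]
  [ 0.4050   0.1175   0.4950]
(I − A)⁻¹ = adj(I−A) / det(I−A) ≈
  [   2.6144     0.6351     0.9732]
  [   0.5196     1.2619     0.6351]
  [   1.3361     0.3876     1.6330]
Δx = (I − A)⁻¹ Δd with Δd having +15 in the Sector 1 component and 0 elsewhere.
So Δx_3 = L_31 · (+15), where L_31 = adj(I−A)_31 / det(I−A) = 0.4050 / 0.303125.
Δx_3 = 0.4050 × (+15) / 0.303125 = 6.075 / 0.303125 ≈ 20.04.

Δx_3 = 20.04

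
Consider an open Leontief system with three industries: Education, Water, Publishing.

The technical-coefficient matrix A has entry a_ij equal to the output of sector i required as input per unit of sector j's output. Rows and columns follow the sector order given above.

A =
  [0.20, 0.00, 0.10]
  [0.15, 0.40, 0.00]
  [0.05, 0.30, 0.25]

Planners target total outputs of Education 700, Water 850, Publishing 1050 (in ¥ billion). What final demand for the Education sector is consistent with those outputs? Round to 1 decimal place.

I − A =
  [   0.80     0.00    -0.10]
  [  -0.15     0.60     0.00]
  [  -0.05    -0.30     0.75]
d = (I − A) x:
  d_E = (+0.80)·700 + (+0.00)·850 + (-0.10)·1050 = 455.0
  d_W = (-0.15)·700 + (+0.60)·850 + (+0.00)·1050 = 405.0
  d_P = (-0.05)·700 + (-0.30)·850 + (+0.75)·1050 = 497.5

d_E = 455.0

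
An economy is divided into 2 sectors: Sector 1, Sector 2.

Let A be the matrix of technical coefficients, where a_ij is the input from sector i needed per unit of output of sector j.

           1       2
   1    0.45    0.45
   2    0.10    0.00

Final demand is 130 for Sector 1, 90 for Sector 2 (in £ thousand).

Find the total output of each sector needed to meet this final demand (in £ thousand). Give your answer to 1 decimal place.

I − A =
  [   0.55    -0.45]
  [  -0.10     1.00]
det(I−A) = (0.55)(1.00) − (-0.45)(-0.10) = 0.5050
adj(I−A) = [[1.00, 0.45], [0.10, 0.55]]
(I − A)⁻¹ = adj(I−A) / det(I−A) ≈
  [   1.9802     0.8911]
  [   0.1980     1.0891]
x = (I − A)⁻¹ d = adj(I−A)·d / det(I−A), with det(I−A) = 0.5050:
  x_1 = (1.00·130 + 0.45·90) / 0.5050 = 170.50 / 0.5050 ≈ 337.6
  x_2 = (0.10·130 + 0.55·90) / 0.5050 = 62.50 / 0.5050 ≈ 123.8

x_1 = 337.6, x_2 = 123.8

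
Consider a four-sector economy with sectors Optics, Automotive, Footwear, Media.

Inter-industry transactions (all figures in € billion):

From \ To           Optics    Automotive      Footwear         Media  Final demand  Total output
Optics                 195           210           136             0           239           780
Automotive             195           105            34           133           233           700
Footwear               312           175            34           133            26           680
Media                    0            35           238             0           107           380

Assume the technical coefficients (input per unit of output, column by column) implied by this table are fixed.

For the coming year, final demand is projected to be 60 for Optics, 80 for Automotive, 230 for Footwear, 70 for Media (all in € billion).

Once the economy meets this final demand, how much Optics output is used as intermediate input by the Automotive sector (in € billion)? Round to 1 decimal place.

z_OA = 111.5

Technical coefficients a_ij = z_ij / X_j:
  a_OO = 195/780 = 0.25, a_AO = 195/780 = 0.25, a_FO = 312/780 = 0.40, a_MO = 0/780 = 0.00
  a_OA = 210/700 = 0.30, a_AA = 105/700 = 0.15, a_FA = 175/700 = 0.25, a_MA = 35/700 = 0.05
  a_OF = 136/680 = 0.20, a_AF = 34/680 = 0.05, a_FF = 34/680 = 0.05, a_MF = 238/680 = 0.35
  a_OM = 0/380 = 0.00, a_AM = 133/380 = 0.35, a_FM = 133/380 = 0.35, a_MM = 0/380 = 0.00
I − A =
  [   0.75    -0.30    -0.20     0.00]
  [  -0.25     0.85    -0.05    -0.35]
  [  -0.40    -0.25     0.95    -0.35]
  [   0.00    -0.05    -0.35     1.00]
Compute the cofactors C_ij = (−1)^(i+j)·(3×3 minor ij) of I−A; the adjugate is their transpose:
adj(I−A) = Cᵀ =
  [ 0.642750   0.301750   0.218250   0.182000]
  [ 0.275875   0.540625   0.179375   0.252000]
  [ 0.399875   0.320625   0.549375   0.304500]
  [ 0.153750   0.139250   0.201250   0.438500]
det(I−A) = Σ_j (I−A)_1j·C_1j = (0.75)(0.642750) + (-0.30)(0.275875) + (-0.20)(0.399875) + (0.00)(0.153750) = 0.319325
(I − A)⁻¹ = adj(I−A) / det(I−A) ≈
  [   2.0128     0.9450     0.6835     0.5700]
  [   0.8639     1.6930     0.5617     0.7892]
  [   1.2523     1.0041     1.7204     0.9536]
  [   0.4815     0.4361     0.6302     1.3732]
First solve x = (I − A)⁻¹ d = adj(I−A)·d / det(I−A); in particular x_A = (0.275875·60 + 0.540625·80 + 0.179375·230 + 0.252000·70) / 0.319325 = 118.69875 / 0.319325 ≈ 371.718.
Intermediate flow from O to A: z_OA = a_OA · x_A = 0.30 × 118.69875 / 0.319325 = 35.609625 / 0.319325 ≈ 111.5.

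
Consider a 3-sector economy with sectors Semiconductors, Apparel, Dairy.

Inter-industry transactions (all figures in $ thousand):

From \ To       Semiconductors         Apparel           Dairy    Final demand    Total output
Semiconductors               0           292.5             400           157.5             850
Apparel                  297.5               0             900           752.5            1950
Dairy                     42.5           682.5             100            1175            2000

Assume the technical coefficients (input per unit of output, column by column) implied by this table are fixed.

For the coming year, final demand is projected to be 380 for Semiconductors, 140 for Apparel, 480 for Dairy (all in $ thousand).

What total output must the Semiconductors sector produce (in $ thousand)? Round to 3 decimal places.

Technical coefficients a_ij = z_ij / X_j:
  a_SS = 0/850 = 0.00, a_AS = 297.5/850 = 0.35, a_DS = 42.5/850 = 0.05
  a_SA = 292.5/1950 = 0.15, a_AA = 0/1950 = 0.00, a_DA = 682.5/1950 = 0.35
  a_SD = 400/2000 = 0.20, a_AD = 900/2000 = 0.45, a_DD = 100/2000 = 0.05
I − A =
  [   1.00    -0.15    -0.20]
  [  -0.35     1.00    -0.45]
  [  -0.05    -0.35     0.95]
Cofactors of I−A, C_ij = (−1)^(i+j)·(minor ij) (rows/columns in the sector order above):
  C_11 = (1.00)(0.95) − (-0.45)(-0.35) = 0.7925
  C_12 = −[(-0.35)(0.95) − (-0.45)(-0.05)] = 0.3550
  C_13 = (-0.35)(-0.35) − (1.00)(-0.05) = 0.1725
  C_21 = −[(-0.15)(0.95) − (-0.20)(-0.35)] = 0.2125
  C_22 = (1.00)(0.95) − (-0.20)(-0.05) = 0.9400
  C_23 = −[(1.00)(-0.35) − (-0.15)(-0.05)] = 0.3575
  C_31 = (-0.15)(-0.45) − (-0.20)(1.00) = 0.2675
  C_32 = −[(1.00)(-0.45) − (-0.20)(-0.35)] = 0.5200
  C_33 = (1.00)(1.00) − (-0.15)(-0.35) = 0.9475
det(I−A) = Σ_j (I−A)_1j·C_1j = (1.00)(0.7925) + (-0.15)(0.3550) + (-0.20)(0.1725) = 0.70475
adj(I−A) = Cᵀ =
  [ 0.7925   0.2125   0.2675]
  [ 0.3550   0.9400   0.5200]
  [ 0.1725   0.3575   0.9475]
(I − A)⁻¹ = adj(I−A) / det(I−A) ≈
  [   1.1245     0.3015     0.3796]
  [   0.5037     1.3338     0.7379]
  [   0.2448     0.5073     1.3444]
x = (I − A)⁻¹ d = adj(I−A)·d / det(I−A), with det(I−A) = 0.70475:
  x_S = (0.7925·380 + 0.2125·140 + 0.2675·480) / 0.70475 = 459.30 / 0.70475 ≈ 651.720
  x_A = (0.3550·380 + 0.9400·140 + 0.5200·480) / 0.70475 = 516.10 / 0.70475 ≈ 732.316
  x_D = (0.1725·380 + 0.3575·140 + 0.9475·480) / 0.70475 = 570.40 / 0.70475 ≈ 809.365

x_S = 651.720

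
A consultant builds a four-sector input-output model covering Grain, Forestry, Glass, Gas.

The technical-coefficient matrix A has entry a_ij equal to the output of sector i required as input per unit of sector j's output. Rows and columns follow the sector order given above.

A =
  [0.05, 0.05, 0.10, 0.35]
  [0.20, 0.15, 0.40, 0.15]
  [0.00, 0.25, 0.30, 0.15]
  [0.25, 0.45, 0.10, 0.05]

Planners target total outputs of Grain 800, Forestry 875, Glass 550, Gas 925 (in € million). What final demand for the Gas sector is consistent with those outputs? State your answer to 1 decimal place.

I − A =
  [   0.95    -0.05    -0.10    -0.35]
  [  -0.20     0.85    -0.40    -0.15]
  [   0.00    -0.25     0.70    -0.15]
  [  -0.25    -0.45    -0.10     0.95]
d = (I − A) x:
  d_1 = (+0.95)·800 + (-0.05)·875 + (-0.10)·550 + (-0.35)·925 = 337.5
  d_2 = (-0.20)·800 + (+0.85)·875 + (-0.40)·550 + (-0.15)·925 = 225.0
  d_3 = (+0.00)·800 + (-0.25)·875 + (+0.70)·550 + (-0.15)·925 = 27.5
  d_4 = (-0.25)·800 + (-0.45)·875 + (-0.10)·550 + (+0.95)·925 = 230.0

d_4 = 230.0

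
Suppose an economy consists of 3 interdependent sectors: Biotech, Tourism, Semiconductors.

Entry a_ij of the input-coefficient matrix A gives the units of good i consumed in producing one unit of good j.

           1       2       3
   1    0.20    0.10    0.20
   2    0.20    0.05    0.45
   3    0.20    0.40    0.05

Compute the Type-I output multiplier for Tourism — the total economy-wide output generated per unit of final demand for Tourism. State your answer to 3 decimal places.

m_2 = 2.490

I − A =
  [   0.80    -0.10    -0.20]
  [  -0.20     0.95    -0.45]
  [  -0.20    -0.40     0.95]
Cofactors of I−A, C_ij = (−1)^(i+j)·(minor ij) (rows/columns in the sector order above):
  C_11 = (0.95)(0.95) − (-0.45)(-0.40) = 0.7225
  C_12 = −[(-0.20)(0.95) − (-0.45)(-0.20)] = 0.2800
  C_13 = (-0.20)(-0.40) − (0.95)(-0.20) = 0.2700
  C_21 = −[(-0.10)(0.95) − (-0.20)(-0.40)] = 0.1750
  C_22 = (0.80)(0.95) − (-0.20)(-0.20) = 0.7200
  C_23 = −[(0.80)(-0.40) − (-0.10)(-0.20)] = 0.3400
  C_31 = (-0.10)(-0.45) − (-0.20)(0.95) = 0.2350
  C_32 = −[(0.80)(-0.45) − (-0.20)(-0.20)] = 0.4000
  C_33 = (0.80)(0.95) − (-0.10)(-0.20) = 0.7400
det(I−A) = Σ_j (I−A)_1j·C_1j = (0.80)(0.7225) + (-0.10)(0.2800) + (-0.20)(0.2700) = 0.4960
adj(I−A) = Cᵀ =
  [ 0.7225   0.1750   0.2350]
  [ 0.2800   0.7200   0.4000]
  [ 0.2700   0.3400   0.7400]
(I − A)⁻¹ = adj(I−A) / det(I−A) ≈
  [   1.4567     0.3528     0.4738]
  [   0.5645     1.4516     0.8065]
  [   0.5444     0.6855     1.4919]
The output multiplier for sector j is the column-j sum of the Leontief inverse (I − A)⁻¹ = adj(I−A) / det(I−A).
Column 2 of adj(I−A): (0.1750, 0.7200, 0.3400); det(I−A) = 0.4960.
m_2 = (0.1750 + 0.7200 + 0.3400) / 0.4960 = 1.235 / 0.4960 ≈ 2.490.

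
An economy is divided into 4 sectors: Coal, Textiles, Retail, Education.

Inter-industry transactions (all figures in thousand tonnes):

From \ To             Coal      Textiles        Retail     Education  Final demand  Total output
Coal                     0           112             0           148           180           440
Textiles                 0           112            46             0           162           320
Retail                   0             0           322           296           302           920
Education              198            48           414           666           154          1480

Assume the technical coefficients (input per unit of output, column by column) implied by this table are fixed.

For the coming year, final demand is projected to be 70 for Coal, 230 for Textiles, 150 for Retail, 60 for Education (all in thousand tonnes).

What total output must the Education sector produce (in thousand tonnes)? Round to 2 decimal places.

Technical coefficients a_ij = z_ij / X_j:
  a_CC = 0/440 = 0.00, a_TC = 0/440 = 0.00, a_RC = 0/440 = 0.00, a_EC = 198/440 = 0.45
  a_CT = 112/320 = 0.35, a_TT = 112/320 = 0.35, a_RT = 0/320 = 0.00, a_ET = 48/320 = 0.15
  a_CR = 0/920 = 0.00, a_TR = 46/920 = 0.05, a_RR = 322/920 = 0.35, a_ER = 414/920 = 0.45
  a_CE = 148/1480 = 0.10, a_TE = 0/1480 = 0.00, a_RE = 296/1480 = 0.20, a_EE = 666/1480 = 0.45
I − A =
  [   1.00    -0.35     0.00    -0.10]
  [   0.00     0.65    -0.05     0.00]
  [   0.00     0.00     0.65    -0.20]
  [  -0.45    -0.15    -0.45     0.55]
Compute the cofactors C_ij = (−1)^(i+j)·(3×3 minor ij) of I−A; the adjugate is their transpose:
adj(I−A) = Cᵀ =
  [ 0.172375   0.103375   0.039625   0.045750]
  [ 0.004500   0.238250   0.025250   0.010000]
  [ 0.058500   0.061500   0.328250   0.130000]
  [ 0.190125   0.199875   0.307875   0.422500]
det(I−A) = Σ_j (I−A)_1j·C_1j = (1.00)(0.172375) + (-0.35)(0.004500) + (0.00)(0.058500) + (-0.10)(0.190125) = 0.1517875
(I − A)⁻¹ = adj(I−A) / det(I−A) ≈
  [   1.1356     0.6811     0.2611     0.3014]
  [   0.0296     1.5696     0.1664     0.0659]
  [   0.3854     0.4052     2.1626     0.8565]
  [   1.2526     1.3168     2.0283     2.7835]
x = (I − A)⁻¹ d = adj(I−A)·d / det(I−A), with det(I−A) = 0.1517875:
  x_C = (0.172375·70 + 0.103375·230 + 0.039625·150 + 0.045750·60) / 0.1517875 = 44.53125 / 0.1517875 ≈ 293.38
  x_T = (0.004500·70 + 0.238250·230 + 0.025250·150 + 0.010000·60) / 0.1517875 = 59.50 / 0.1517875 ≈ 392.00
  x_R = (0.058500·70 + 0.061500·230 + 0.328250·150 + 0.130000·60) / 0.1517875 = 75.2775 / 0.1517875 ≈ 495.94
  x_E = (0.190125·70 + 0.199875·230 + 0.307875·150 + 0.422500·60) / 0.1517875 = 130.81125 / 0.1517875 ≈ 861.81

x_E = 861.81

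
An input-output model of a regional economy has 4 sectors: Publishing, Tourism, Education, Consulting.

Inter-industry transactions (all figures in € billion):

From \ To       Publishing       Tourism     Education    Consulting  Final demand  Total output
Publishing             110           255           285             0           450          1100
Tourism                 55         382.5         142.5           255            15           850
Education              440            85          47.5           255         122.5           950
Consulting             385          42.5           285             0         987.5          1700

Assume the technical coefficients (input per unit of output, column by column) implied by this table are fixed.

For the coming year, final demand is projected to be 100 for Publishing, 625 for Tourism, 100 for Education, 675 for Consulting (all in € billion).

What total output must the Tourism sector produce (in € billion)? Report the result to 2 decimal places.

Technical coefficients a_ij = z_ij / X_j:
  a_PP = 110/1100 = 0.10, a_TP = 55/1100 = 0.05, a_EP = 440/1100 = 0.40, a_CP = 385/1100 = 0.35
  a_PT = 255/850 = 0.30, a_TT = 382.5/850 = 0.45, a_ET = 85/850 = 0.10, a_CT = 42.5/850 = 0.05
  a_PE = 285/950 = 0.30, a_TE = 142.5/950 = 0.15, a_EE = 47.5/950 = 0.05, a_CE = 285/950 = 0.30
  a_PC = 0/1700 = 0.00, a_TC = 255/1700 = 0.15, a_EC = 255/1700 = 0.15, a_CC = 0/1700 = 0.00
I − A =
  [   0.90    -0.30    -0.30     0.00]
  [  -0.05     0.55    -0.15    -0.15]
  [  -0.40    -0.10     0.95    -0.15]
  [  -0.35    -0.05    -0.30     1.00]
Compute the cofactors C_ij = (−1)^(i+j)·(3×3 minor ij) of I−A; the adjugate is their transpose:
adj(I−A) = Cᵀ =
  [ 0.47000   0.30375   0.22125   0.07875]
  [ 0.18100   0.67875   0.20625   0.13275]
  [ 0.25650   0.23250   0.45750   0.10350]
  [ 0.25050   0.21000   0.22500   0.35700]
det(I−A) = Σ_j (I−A)_1j·C_1j = (0.90)(0.47000) + (-0.30)(0.18100) + (-0.30)(0.25650) + (0.00)(0.25050) = 0.29175
(I − A)⁻¹ = adj(I−A) / det(I−A) ≈
  [   1.6110     1.0411     0.7584     0.2699]
  [   0.6204     2.3265     0.7069     0.4550]
  [   0.8792     0.7969     1.5681     0.3548]
  [   0.8586     0.7198     0.7712     1.2237]
x = (I − A)⁻¹ d = adj(I−A)·d / det(I−A), with det(I−A) = 0.29175:
  x_P = (0.47000·100 + 0.30375·625 + 0.22125·100 + 0.07875·675) / 0.29175 = 312.125 / 0.29175 ≈ 1069.84
  x_T = (0.18100·100 + 0.67875·625 + 0.20625·100 + 0.13275·675) / 0.29175 = 552.55 / 0.29175 ≈ 1893.92
  x_E = (0.25650·100 + 0.23250·625 + 0.45750·100 + 0.10350·675) / 0.29175 = 286.575 / 0.29175 ≈ 982.26
  x_C = (0.25050·100 + 0.21000·625 + 0.22500·100 + 0.35700·675) / 0.29175 = 419.775 / 0.29175 ≈ 1438.82

x_T = 1893.92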